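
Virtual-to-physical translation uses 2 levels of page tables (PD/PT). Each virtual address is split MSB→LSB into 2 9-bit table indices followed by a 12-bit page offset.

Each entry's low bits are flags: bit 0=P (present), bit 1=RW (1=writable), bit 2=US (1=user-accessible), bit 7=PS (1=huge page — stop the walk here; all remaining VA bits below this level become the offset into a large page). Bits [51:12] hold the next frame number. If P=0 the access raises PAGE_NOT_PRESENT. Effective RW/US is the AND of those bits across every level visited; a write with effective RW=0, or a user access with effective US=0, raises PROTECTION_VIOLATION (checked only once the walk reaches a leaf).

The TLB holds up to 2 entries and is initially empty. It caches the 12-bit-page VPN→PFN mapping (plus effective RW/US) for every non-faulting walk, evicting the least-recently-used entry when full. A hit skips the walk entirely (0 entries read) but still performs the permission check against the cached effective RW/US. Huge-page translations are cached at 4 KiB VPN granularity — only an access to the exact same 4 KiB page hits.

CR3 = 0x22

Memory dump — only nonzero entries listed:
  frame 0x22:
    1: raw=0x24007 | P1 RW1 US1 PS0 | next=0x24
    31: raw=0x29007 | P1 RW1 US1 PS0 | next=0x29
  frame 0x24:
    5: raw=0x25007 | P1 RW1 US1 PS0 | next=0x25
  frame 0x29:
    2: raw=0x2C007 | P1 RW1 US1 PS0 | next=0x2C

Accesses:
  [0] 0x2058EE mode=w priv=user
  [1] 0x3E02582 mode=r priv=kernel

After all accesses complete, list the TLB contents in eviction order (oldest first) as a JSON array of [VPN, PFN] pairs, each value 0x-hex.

Walk each access:
#0 VA=0x2058EE (w,user):
  L0 @0x22[1] → 0x24007  P=1,RW=1,US=1,PS=0
  L1 @0x24[5] → 0x25007  P=1,RW=1,US=1,PS=0
  → PA=0x258EE  (2 entries read)
#1 VA=0x3E02582 (r,kernel):
  L0 @0x22[31] → 0x29007  P=1,RW=1,US=1,PS=0
  L1 @0x29[2] → 0x2C007  P=1,RW=1,US=1,PS=0
  → PA=0x2C582  (2 entries read)

TLB: [["0x205", "0x25"], ["0x3E02", "0x2C"]]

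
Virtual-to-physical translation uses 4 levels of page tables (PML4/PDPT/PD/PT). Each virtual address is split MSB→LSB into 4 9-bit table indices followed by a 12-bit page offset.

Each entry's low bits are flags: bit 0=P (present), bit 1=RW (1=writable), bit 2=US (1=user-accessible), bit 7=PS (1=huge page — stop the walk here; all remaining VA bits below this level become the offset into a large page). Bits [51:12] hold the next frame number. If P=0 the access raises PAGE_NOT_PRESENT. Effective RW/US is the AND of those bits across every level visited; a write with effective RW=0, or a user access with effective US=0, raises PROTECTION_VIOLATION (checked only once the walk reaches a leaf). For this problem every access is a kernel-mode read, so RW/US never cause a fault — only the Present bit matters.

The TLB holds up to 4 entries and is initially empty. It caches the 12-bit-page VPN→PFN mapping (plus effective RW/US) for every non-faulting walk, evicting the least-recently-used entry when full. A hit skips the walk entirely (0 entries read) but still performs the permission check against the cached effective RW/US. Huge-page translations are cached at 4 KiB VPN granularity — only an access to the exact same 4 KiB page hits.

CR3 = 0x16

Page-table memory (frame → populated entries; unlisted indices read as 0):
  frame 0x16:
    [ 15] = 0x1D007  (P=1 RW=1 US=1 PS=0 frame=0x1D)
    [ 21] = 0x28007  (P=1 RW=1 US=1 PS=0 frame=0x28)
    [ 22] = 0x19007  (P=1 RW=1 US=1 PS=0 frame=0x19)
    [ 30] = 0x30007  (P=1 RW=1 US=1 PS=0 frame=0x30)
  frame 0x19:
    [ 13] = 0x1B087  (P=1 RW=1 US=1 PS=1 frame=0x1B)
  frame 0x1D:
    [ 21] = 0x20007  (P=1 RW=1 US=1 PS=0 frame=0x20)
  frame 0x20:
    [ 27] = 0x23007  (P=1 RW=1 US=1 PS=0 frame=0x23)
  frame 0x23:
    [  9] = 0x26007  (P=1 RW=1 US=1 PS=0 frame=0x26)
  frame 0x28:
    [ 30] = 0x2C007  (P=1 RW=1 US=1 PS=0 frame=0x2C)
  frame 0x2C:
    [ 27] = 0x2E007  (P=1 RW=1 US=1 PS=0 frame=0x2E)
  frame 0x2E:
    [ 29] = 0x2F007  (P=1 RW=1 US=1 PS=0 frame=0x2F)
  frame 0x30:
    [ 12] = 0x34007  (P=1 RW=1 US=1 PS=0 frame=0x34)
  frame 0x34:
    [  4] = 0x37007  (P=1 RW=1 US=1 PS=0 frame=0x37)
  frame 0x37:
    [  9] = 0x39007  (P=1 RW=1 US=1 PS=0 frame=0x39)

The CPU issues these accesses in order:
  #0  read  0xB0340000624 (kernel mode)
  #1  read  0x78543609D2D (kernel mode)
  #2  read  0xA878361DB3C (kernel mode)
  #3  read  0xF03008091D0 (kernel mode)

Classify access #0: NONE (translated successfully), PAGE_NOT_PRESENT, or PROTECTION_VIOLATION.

Walk each access:
#0 VA=0xB0340000624 (r,kernel):
  L0 @0x16[22] → 0x19007  P=1,RW=1,US=1,PS=0
  L1 @0x19[13] → 0x1B087  P=1,RW=1,US=1,PS=1
  ⇒ phys 0x1B624 (huge @L1)  [2 reads]
#1 VA=0x78543609D2D (r,kernel):
  L0 @0x16[15] → 0x1D007  P=1,RW=1,US=1,PS=0
  L1 @0x1D[21] → 0x20007  P=1,RW=1,US=1,PS=0
  L2 @0x20[27] → 0x23007  P=1,RW=1,US=1,PS=0
  L3 @0x23[9] → 0x26007  P=1,RW=1,US=1,PS=0
  ⇒ phys 0x26D2D  [4 reads]
#2 VA=0xA878361DB3C (r,kernel):
  L0 @0x16[21] → 0x28007  P=1,RW=1,US=1,PS=0
  L1 @0x28[30] → 0x2C007  P=1,RW=1,US=1,PS=0
  L2 @0x2C[27] → 0x2E007  P=1,RW=1,US=1,PS=0
  L3 @0x2E[29] → 0x2F007  P=1,RW=1,US=1,PS=0
  ⇒ phys 0x2FB3C  [4 reads]
#3 VA=0xF03008091D0 (r,kernel):
  L0 @0x16[30] → 0x30007  P=1,RW=1,US=1,PS=0
  L1 @0x30[12] → 0x34007  P=1,RW=1,US=1,PS=0
  L2 @0x34[4] → 0x37007  P=1,RW=1,US=1,PS=0
  L3 @0x37[9] → 0x39007  P=1,RW=1,US=1,PS=0
  ⇒ phys 0x391D0  [4 reads]

Access #0 fault: NONE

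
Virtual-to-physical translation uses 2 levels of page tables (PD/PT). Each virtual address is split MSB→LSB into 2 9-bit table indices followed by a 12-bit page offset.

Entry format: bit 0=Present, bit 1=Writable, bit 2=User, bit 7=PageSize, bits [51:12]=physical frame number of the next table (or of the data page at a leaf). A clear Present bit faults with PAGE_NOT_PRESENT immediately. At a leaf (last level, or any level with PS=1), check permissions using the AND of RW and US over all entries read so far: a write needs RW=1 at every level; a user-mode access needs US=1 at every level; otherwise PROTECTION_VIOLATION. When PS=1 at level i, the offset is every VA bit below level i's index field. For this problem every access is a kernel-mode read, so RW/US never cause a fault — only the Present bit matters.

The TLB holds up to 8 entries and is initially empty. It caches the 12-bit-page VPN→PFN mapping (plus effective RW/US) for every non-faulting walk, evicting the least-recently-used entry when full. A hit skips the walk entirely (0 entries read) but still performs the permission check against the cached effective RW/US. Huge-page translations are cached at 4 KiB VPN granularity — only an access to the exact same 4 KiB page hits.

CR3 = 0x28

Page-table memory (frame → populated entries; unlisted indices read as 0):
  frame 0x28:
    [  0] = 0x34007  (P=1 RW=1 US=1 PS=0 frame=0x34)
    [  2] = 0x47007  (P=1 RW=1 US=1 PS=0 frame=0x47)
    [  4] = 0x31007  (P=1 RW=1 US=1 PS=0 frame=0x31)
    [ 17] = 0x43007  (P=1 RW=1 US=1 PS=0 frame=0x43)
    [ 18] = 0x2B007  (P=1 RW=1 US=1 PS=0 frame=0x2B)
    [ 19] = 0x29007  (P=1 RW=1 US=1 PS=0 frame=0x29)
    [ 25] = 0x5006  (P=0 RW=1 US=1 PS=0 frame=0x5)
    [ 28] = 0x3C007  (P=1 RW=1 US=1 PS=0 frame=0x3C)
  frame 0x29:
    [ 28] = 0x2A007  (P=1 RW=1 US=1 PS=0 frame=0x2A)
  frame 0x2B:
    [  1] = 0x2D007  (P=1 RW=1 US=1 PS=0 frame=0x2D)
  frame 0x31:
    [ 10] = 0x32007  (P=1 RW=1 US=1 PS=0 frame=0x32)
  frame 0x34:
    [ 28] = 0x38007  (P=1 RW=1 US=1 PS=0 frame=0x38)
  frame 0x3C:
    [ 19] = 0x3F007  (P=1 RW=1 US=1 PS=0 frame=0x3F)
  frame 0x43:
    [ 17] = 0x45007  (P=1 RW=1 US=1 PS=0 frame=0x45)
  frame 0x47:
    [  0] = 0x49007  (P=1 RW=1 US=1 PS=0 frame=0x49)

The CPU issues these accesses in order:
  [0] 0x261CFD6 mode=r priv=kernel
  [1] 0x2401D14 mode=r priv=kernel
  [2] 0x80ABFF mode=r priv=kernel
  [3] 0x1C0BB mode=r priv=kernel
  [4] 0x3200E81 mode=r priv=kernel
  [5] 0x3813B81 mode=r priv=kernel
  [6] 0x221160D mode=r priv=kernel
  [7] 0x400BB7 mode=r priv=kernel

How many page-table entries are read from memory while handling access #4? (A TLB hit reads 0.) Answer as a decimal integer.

Per-access translation:
#0 VA=0x261CFD6 (r,kernel):
  [0] read 0x28 idx=19: raw=0x29007 flags P=1 W=1 U=1 S=0
  [1] read 0x29 idx=28: raw=0x2A007 flags P=1 W=1 U=1 S=0
  ✓ 0x2AFD6  — 2 lookups
#1 VA=0x2401D14 (r,kernel):
  [0] read 0x28 idx=18: raw=0x2B007 flags P=1 W=1 U=1 S=0
  [1] read 0x2B idx=1: raw=0x2D007 flags P=1 W=1 U=1 S=0
  ✓ 0x2DD14  — 2 lookups
#2 VA=0x80ABFF (r,kernel):
  [0] read 0x28 idx=4: raw=0x31007 flags P=1 W=1 U=1 S=0
  [1] read 0x31 idx=10: raw=0x32007 flags P=1 W=1 U=1 S=0
  ✓ 0x32BFF  — 2 lookups
#3 VA=0x1C0BB (r,kernel):
  [0] read 0x28 idx=0: raw=0x34007 flags P=1 W=1 U=1 S=0
  [1] read 0x34 idx=28: raw=0x38007 flags P=1 W=1 U=1 S=0
  ✓ 0x380BB  — 2 lookups
#4 VA=0x3200E81 (r,kernel):
  [0] read 0x28 idx=25: raw=0x5006 flags P=0 W=1 U=1 S=0
  → PAGE_NOT_PRESENT  (1 entries read)
#5 VA=0x3813B81 (r,kernel):
  [0] read 0x28 idx=28: raw=0x3C007 flags P=1 W=1 U=1 S=0
  [1] read 0x3C idx=19: raw=0x3F007 flags P=1 W=1 U=1 S=0
  ✓ 0x3FB81  — 2 lookups
#6 VA=0x221160D (r,kernel):
  [0] read 0x28 idx=17: raw=0x43007 flags P=1 W=1 U=1 S=0
  [1] read 0x43 idx=17: raw=0x45007 flags P=1 W=1 U=1 S=0
  ✓ 0x4560D  — 2 lookups
#7 VA=0x400BB7 (r,kernel):
  [0] read 0x28 idx=2: raw=0x47007 flags P=1 W=1 U=1 S=0
  [1] read 0x47 idx=0: raw=0x49007 flags P=1 W=1 U=1 S=0
  ✓ 0x49BB7  — 2 lookups

Entries read for #4: 1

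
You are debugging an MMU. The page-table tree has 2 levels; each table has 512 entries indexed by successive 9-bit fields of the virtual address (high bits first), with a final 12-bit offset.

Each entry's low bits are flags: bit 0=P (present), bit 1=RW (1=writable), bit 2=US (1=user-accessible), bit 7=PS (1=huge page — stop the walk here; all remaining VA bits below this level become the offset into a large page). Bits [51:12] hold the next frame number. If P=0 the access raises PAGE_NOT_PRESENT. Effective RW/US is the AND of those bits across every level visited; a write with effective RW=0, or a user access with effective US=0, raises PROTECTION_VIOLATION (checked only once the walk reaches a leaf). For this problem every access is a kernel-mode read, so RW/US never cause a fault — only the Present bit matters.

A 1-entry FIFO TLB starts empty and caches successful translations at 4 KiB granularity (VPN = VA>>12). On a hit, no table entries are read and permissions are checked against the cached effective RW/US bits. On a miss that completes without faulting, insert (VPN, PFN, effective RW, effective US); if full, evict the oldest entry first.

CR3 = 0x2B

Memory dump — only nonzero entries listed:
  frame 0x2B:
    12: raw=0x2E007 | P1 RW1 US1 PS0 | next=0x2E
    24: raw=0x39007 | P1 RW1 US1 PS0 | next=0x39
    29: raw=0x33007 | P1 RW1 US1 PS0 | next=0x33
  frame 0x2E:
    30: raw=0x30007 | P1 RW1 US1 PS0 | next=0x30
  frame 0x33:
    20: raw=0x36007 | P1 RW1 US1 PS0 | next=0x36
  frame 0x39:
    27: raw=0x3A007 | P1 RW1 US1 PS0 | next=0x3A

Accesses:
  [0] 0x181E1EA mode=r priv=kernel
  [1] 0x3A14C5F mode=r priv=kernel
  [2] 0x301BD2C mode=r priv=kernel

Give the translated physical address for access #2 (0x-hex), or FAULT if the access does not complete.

Trace:
#0 VA=0x181E1EA (r,kernel):
  [0] read 0x2B idx=12: raw=0x2E007 flags P=1 W=1 U=1 S=0
  [1] read 0x2E idx=30: raw=0x30007 flags P=1 W=1 U=1 S=0
  → PA=0x301EA  (2 entries read)
#1 VA=0x3A14C5F (r,kernel):
  [0] read 0x2B idx=29: raw=0x33007 flags P=1 W=1 U=1 S=0
  [1] read 0x33 idx=20: raw=0x36007 flags P=1 W=1 U=1 S=0
  → PA=0x36C5F  (2 entries read)
#2 VA=0x301BD2C (r,kernel):
  [0] read 0x2B idx=24: raw=0x39007 flags P=1 W=1 U=1 S=0
  [1] read 0x39 idx=27: raw=0x3A007 flags P=1 W=1 U=1 S=0
  → PA=0x3AD2C  (2 entries read)

Access #2 PA: 0x3AD2C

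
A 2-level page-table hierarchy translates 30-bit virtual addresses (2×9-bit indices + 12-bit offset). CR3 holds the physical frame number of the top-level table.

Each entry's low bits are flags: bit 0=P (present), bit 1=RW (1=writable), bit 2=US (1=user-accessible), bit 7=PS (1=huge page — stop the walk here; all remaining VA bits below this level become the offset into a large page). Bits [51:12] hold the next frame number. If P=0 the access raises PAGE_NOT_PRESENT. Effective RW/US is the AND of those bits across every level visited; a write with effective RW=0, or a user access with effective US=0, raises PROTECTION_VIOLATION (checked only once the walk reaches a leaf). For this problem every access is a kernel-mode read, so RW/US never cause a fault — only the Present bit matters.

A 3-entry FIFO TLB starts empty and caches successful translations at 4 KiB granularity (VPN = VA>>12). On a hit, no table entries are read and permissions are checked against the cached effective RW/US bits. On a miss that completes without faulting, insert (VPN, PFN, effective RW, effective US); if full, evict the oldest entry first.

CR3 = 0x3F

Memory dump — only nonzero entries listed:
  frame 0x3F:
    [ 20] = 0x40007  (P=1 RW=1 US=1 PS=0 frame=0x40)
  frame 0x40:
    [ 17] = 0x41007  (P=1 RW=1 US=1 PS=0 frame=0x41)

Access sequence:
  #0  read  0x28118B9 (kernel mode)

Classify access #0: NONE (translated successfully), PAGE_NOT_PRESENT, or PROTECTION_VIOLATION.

Trace:
#0 VA=0x28118B9 (r,kernel):
  [0] read 0x3F idx=20: raw=0x40007 flags P=1 W=1 U=1 S=0
  [1] read 0x40 idx=17: raw=0x41007 flags P=1 W=1 U=1 S=0
  → PA=0x418B9  (2 entries read)

Access #0 fault: NONE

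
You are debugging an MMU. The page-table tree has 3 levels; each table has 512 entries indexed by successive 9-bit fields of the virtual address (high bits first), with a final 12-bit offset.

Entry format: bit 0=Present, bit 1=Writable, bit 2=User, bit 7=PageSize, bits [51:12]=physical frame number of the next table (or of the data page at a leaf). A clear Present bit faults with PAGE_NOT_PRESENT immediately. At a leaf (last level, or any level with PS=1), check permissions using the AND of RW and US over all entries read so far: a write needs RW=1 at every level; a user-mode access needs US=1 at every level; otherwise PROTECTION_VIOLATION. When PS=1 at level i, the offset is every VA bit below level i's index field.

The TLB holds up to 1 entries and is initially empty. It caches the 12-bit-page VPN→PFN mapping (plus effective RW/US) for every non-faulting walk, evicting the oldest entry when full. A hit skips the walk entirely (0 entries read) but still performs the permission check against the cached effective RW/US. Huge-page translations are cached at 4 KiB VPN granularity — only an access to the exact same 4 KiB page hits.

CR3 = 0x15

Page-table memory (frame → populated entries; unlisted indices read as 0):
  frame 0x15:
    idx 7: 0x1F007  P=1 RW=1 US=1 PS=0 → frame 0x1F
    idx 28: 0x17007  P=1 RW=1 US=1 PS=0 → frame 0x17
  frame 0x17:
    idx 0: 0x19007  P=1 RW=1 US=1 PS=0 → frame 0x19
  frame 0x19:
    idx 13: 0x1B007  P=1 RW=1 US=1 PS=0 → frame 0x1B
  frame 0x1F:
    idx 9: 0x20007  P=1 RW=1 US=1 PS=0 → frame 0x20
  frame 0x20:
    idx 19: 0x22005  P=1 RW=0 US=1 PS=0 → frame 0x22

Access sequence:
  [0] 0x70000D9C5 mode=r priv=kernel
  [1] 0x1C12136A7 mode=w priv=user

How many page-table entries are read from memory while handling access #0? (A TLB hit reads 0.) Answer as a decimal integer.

Per-access translation:
#0 VA=0x70000D9C5 (r,kernel):
  L0 @0x15[28] → 0x17007  P=1,RW=1,US=1,PS=0
  L1 @0x17[0] → 0x19007  P=1,RW=1,US=1,PS=0
  L2 @0x19[13] → 0x1B007  P=1,RW=1,US=1,PS=0
  ✓ 0x1B9C5  — 3 lookups
#1 VA=0x1C12136A7 (w,user):
  L0 @0x15[7] → 0x1F007  P=1,RW=1,US=1,PS=0
  L1 @0x1F[9] → 0x20007  P=1,RW=1,US=1,PS=0
  L2 @0x20[19] → 0x22005  P=1,RW=0,US=1,PS=0
  ⇒ fault: PROTECTION_VIOLATION  — 3 lookups

Entries read for #0: 3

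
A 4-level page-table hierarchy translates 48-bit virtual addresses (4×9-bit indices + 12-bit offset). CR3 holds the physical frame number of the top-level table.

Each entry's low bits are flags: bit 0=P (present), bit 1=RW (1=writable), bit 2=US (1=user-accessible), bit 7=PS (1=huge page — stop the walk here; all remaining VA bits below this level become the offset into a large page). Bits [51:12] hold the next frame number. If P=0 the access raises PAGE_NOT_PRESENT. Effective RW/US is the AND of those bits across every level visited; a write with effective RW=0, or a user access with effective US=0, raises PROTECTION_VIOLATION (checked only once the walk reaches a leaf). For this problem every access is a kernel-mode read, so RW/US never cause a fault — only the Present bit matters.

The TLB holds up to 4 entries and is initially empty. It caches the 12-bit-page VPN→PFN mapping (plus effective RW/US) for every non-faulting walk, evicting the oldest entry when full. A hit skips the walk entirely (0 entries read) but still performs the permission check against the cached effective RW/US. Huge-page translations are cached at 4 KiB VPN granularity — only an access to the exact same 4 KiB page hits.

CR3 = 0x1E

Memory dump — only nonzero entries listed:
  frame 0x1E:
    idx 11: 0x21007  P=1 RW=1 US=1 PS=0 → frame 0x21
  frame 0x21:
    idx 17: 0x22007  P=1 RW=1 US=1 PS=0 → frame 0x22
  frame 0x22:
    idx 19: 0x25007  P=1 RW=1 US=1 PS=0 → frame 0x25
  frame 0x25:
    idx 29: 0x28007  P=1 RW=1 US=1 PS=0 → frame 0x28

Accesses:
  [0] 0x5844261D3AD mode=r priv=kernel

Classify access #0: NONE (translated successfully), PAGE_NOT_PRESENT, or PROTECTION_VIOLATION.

Per-access translation:
#0 VA=0x5844261D3AD (r,kernel):
  L0: frame=0x1E idx=11 entry=0x21007 [P=1 RW=1 US=1 PS=0]
  L1: frame=0x21 idx=17 entry=0x22007 [P=1 RW=1 US=1 PS=0]
  L2: frame=0x22 idx=19 entry=0x25007 [P=1 RW=1 US=1 PS=0]
  L3: frame=0x25 idx=29 entry=0x28007 [P=1 RW=1 US=1 PS=0]
  ✓ 0x283AD  — 4 lookups

Access #0 fault: NONE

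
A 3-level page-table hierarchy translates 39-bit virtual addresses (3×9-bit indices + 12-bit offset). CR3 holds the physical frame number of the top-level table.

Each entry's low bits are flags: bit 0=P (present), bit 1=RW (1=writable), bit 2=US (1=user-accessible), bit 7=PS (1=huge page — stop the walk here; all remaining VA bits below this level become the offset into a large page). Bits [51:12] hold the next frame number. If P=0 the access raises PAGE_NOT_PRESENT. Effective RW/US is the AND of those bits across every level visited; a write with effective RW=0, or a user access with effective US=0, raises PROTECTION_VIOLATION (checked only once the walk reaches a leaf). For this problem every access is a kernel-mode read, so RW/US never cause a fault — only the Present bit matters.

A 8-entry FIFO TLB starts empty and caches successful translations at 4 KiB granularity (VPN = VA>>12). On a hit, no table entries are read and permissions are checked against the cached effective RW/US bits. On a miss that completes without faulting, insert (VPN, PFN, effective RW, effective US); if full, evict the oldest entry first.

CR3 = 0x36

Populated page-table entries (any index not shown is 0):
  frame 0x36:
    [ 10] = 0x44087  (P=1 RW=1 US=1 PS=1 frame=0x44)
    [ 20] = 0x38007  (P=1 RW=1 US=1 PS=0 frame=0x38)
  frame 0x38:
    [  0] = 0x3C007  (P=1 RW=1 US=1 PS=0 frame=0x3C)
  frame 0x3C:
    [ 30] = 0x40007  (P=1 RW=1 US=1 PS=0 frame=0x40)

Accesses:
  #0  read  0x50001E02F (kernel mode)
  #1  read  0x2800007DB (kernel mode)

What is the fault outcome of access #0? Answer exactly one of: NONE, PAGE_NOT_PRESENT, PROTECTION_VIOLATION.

Walk each access:
#0 VA=0x50001E02F (r,kernel):
  L0 @0x36[20] → 0x38007  P=1,RW=1,US=1,PS=0
  L1 @0x38[0] → 0x3C007  P=1,RW=1,US=1,PS=0
  L2 @0x3C[30] → 0x40007  P=1,RW=1,US=1,PS=0
  → PA=0x4002F  (3 entries read)
#1 VA=0x2800007DB (r,kernel):
  L0 @0x36[10] → 0x44087  P=1,RW=1,US=1,PS=1
  → PA=0x447DB (huge @L0)  (1 entries read)

Access #0 fault: NONE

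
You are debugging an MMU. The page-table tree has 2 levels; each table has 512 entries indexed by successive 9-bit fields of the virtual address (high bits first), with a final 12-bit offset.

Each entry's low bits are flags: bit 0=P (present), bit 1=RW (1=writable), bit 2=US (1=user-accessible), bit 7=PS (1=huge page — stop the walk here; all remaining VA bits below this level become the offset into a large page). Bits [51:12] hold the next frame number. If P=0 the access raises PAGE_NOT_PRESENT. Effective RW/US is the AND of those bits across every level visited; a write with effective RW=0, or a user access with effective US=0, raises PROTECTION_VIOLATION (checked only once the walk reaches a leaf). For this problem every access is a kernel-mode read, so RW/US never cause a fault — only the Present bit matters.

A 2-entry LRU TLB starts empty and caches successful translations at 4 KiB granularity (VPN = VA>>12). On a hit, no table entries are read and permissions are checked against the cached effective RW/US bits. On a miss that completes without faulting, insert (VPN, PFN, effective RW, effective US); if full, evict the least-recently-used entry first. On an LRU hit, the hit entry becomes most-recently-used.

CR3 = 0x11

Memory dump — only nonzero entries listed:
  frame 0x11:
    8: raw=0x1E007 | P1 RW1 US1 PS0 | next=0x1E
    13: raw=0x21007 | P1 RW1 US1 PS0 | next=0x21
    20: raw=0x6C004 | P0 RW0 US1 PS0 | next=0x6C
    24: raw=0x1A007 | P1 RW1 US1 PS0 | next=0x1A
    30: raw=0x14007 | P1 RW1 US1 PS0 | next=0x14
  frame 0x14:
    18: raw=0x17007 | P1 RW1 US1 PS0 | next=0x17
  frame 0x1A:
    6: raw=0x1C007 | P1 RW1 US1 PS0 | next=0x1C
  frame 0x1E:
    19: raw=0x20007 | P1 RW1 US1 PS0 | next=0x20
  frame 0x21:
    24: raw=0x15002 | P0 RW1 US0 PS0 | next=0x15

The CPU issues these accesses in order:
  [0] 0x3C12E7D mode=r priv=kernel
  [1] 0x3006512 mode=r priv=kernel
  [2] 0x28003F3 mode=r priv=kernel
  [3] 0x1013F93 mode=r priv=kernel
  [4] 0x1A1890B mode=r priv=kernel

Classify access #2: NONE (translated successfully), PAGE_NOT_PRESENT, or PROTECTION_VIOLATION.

Per-access translation:
#0 VA=0x3C12E7D (r,kernel):
  L0: frame=0x11 idx=30 entry=0x14007 [P=1 RW=1 US=1 PS=0]
  L1: frame=0x14 idx=18 entry=0x17007 [P=1 RW=1 US=1 PS=0]
  ⇒ phys 0x17E7D  [2 reads]
#1 VA=0x3006512 (r,kernel):
  L0: frame=0x11 idx=24 entry=0x1A007 [P=1 RW=1 US=1 PS=0]
  L1: frame=0x1A idx=6 entry=0x1C007 [P=1 RW=1 US=1 PS=0]
  ⇒ phys 0x1C512  [2 reads]
#2 VA=0x28003F3 (r,kernel):
  L0: frame=0x11 idx=20 entry=0x6C004 [P=0 RW=0 US=1 PS=0]
  ✗ PAGE_NOT_PRESENT  [1 reads]
#3 VA=0x1013F93 (r,kernel):
  L0: frame=0x11 idx=8 entry=0x1E007 [P=1 RW=1 US=1 PS=0]
  L1: frame=0x1E idx=19 entry=0x20007 [P=1 RW=1 US=1 PS=0]
  ⇒ phys 0x20F93  [2 reads]
#4 VA=0x1A1890B (r,kernel):
  L0: frame=0x11 idx=13 entry=0x21007 [P=1 RW=1 US=1 PS=0]
  L1: frame=0x21 idx=24 entry=0x15002 [P=0 RW=1 US=0 PS=0]
  ✗ PAGE_NOT_PRESENT  [2 reads]

Access #2 fault: PAGE_NOT_PRESENT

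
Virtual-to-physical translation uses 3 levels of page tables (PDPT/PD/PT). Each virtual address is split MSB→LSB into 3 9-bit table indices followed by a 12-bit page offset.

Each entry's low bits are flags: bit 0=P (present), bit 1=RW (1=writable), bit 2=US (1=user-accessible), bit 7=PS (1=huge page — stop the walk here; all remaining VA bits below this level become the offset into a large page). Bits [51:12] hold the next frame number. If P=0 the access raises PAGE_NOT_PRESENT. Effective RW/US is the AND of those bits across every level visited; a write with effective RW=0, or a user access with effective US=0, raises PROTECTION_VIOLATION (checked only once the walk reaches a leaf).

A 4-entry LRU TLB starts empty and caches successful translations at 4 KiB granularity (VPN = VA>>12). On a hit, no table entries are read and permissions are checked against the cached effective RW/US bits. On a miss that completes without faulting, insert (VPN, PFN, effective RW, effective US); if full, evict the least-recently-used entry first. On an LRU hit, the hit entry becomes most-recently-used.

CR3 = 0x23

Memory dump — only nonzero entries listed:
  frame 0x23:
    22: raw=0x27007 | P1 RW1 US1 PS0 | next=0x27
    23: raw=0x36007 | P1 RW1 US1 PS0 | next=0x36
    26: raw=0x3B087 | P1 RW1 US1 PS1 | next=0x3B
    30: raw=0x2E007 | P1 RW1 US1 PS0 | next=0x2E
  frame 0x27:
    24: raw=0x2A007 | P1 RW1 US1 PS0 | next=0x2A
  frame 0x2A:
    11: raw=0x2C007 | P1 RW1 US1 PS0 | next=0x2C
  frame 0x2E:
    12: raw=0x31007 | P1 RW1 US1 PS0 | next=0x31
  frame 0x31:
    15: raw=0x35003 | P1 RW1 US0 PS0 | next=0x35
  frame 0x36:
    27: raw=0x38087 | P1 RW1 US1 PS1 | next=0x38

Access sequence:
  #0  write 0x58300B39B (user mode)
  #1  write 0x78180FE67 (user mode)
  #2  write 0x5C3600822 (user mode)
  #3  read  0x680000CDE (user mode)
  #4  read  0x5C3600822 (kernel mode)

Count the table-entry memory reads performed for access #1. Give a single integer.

Trace:
#0 VA=0x58300B39B (w,user):
  L0 @0x23[22] → 0x27007  P=1,RW=1,US=1,PS=0
  L1 @0x27[24] → 0x2A007  P=1,RW=1,US=1,PS=0
  L2 @0x2A[11] → 0x2C007  P=1,RW=1,US=1,PS=0
  ✓ 0x2C39B  — 3 lookups
#1 VA=0x78180FE67 (w,user):
  L0 @0x23[30] → 0x2E007  P=1,RW=1,US=1,PS=0
  L1 @0x2E[12] → 0x31007  P=1,RW=1,US=1,PS=0
  L2 @0x31[15] → 0x35003  P=1,RW=1,US=0,PS=0
  → PROTECTION_VIOLATION  (3 entries read)
#2 VA=0x5C3600822 (w,user):
  L0 @0x23[23] → 0x36007  P=1,RW=1,US=1,PS=0
  L1 @0x36[27] → 0x38087  P=1,RW=1,US=1,PS=1
  ✓ 0x38822 (huge @L1)  — 2 lookups
#3 VA=0x680000CDE (r,user):
  L0 @0x23[26] → 0x3B087  P=1,RW=1,US=1,PS=1
  ✓ 0x3BCDE (huge @L0)  — 1 lookups
#4 VA=0x5C3600822 (r,kernel):
  TLB hit vpn=0x5C3600 → PA=0x38822

Entries read for #1: 3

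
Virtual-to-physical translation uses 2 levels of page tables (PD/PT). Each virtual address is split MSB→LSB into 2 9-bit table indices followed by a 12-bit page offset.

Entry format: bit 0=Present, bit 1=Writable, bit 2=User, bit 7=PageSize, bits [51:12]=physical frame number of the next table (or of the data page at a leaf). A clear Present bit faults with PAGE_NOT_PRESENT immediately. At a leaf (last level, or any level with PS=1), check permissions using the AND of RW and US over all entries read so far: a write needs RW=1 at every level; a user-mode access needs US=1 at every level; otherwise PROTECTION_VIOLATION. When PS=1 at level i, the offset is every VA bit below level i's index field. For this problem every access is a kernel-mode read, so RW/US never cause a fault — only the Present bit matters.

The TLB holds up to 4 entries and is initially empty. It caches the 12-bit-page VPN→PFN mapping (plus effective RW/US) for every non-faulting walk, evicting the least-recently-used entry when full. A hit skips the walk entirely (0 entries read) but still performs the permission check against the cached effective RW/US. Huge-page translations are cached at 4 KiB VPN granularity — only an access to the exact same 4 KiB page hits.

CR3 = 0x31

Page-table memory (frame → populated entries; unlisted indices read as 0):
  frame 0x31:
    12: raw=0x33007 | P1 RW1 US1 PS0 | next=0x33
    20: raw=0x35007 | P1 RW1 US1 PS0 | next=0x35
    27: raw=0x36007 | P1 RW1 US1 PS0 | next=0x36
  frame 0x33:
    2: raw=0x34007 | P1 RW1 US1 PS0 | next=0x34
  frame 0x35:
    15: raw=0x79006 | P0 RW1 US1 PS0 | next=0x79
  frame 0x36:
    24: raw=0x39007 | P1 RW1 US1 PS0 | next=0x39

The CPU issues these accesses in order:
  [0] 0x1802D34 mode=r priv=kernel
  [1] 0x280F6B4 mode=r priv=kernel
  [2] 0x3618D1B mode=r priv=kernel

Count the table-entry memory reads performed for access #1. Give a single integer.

Walk each access:
#0 VA=0x1802D34 (r,kernel):
  lvl0: tbl 0x31, slot 12 ⇒ 0x33007 (P1/RW1/US1/PS0)
  lvl1: tbl 0x33, slot 2 ⇒ 0x34007 (P1/RW1/US1/PS0)
  → PA=0x34D34  (2 entries read)
#1 VA=0x280F6B4 (r,kernel):
  lvl0: tbl 0x31, slot 20 ⇒ 0x35007 (P1/RW1/US1/PS0)
  lvl1: tbl 0x35, slot 15 ⇒ 0x79006 (P0/RW1/US1/PS0)
  ✗ PAGE_NOT_PRESENT  [2 reads]
#2 VA=0x3618D1B (r,kernel):
  lvl0: tbl 0x31, slot 27 ⇒ 0x36007 (P1/RW1/US1/PS0)
  lvl1: tbl 0x36, slot 24 ⇒ 0x39007 (P1/RW1/US1/PS0)
  → PA=0x39D1B  (2 entries read)

Entries read for #1: 2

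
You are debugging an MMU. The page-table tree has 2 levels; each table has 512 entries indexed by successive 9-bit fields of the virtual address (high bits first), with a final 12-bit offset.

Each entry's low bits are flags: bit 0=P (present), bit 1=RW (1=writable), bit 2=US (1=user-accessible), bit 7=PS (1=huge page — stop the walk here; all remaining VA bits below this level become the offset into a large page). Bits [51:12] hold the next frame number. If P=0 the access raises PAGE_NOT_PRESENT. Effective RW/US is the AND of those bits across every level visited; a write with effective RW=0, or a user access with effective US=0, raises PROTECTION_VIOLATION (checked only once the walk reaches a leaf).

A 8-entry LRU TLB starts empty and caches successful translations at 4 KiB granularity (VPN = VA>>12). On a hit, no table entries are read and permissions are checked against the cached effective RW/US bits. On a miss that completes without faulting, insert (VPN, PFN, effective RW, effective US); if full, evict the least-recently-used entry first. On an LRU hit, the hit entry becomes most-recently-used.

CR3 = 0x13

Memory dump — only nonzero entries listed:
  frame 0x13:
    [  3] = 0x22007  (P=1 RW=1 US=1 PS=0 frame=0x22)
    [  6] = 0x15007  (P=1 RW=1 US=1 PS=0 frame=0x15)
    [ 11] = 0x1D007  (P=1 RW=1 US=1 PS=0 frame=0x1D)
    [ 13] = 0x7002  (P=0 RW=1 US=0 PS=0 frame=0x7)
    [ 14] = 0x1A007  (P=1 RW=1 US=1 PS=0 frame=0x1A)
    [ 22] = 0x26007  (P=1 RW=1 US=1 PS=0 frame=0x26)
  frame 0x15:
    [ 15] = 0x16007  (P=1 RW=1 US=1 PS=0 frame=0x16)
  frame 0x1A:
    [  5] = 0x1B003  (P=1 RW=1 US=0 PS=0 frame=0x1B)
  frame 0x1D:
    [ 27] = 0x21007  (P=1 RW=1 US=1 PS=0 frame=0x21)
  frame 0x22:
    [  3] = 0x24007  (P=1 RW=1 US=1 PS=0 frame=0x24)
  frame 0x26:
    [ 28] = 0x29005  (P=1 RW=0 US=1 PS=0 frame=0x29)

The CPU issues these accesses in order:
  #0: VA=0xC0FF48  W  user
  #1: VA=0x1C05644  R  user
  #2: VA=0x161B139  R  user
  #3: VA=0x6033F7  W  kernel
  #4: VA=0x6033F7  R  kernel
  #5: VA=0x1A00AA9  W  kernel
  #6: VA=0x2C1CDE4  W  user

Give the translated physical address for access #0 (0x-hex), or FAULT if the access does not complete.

Walk each access:
#0 VA=0xC0FF48 (w,user):
  L0: frame=0x13 idx=6 entry=0x15007 [P=1 RW=1 US=1 PS=0]
  L1: frame=0x15 idx=15 entry=0x16007 [P=1 RW=1 US=1 PS=0]
  → PA=0x16F48  (2 entries read)
#1 VA=0x1C05644 (r,user):
  L0: frame=0x13 idx=14 entry=0x1A007 [P=1 RW=1 US=1 PS=0]
  L1: frame=0x1A idx=5 entry=0x1B003 [P=1 RW=1 US=0 PS=0]
  → PROTECTION_VIOLATION  (2 entries read)
#2 VA=0x161B139 (r,user):
  L0: frame=0x13 idx=11 entry=0x1D007 [P=1 RW=1 US=1 PS=0]
  L1: frame=0x1D idx=27 entry=0x21007 [P=1 RW=1 US=1 PS=0]
  → PA=0x21139  (2 entries read)
#3 VA=0x6033F7 (w,kernel):
  L0: frame=0x13 idx=3 entry=0x22007 [P=1 RW=1 US=1 PS=0]
  L1: frame=0x22 idx=3 entry=0x24007 [P=1 RW=1 US=1 PS=0]
  → PA=0x243F7  (2 entries read)
#4 VA=0x6033F7 (r,kernel):
  TLB hit vpn=0x603 → PA=0x243F7
#5 VA=0x1A00AA9 (w,kernel):
  L0: frame=0x13 idx=13 entry=0x7002 [P=0 RW=1 US=0 PS=0]
  → PAGE_NOT_PRESENT  (1 entries read)
#6 VA=0x2C1CDE4 (w,user):
  L0: frame=0x13 idx=22 entry=0x26007 [P=1 RW=1 US=1 PS=0]
  L1: frame=0x26 idx=28 entry=0x29005 [P=1 RW=0 US=1 PS=0]
  → PROTECTION_VIOLATION  (2 entries read)

Access #0 PA: 0x16F48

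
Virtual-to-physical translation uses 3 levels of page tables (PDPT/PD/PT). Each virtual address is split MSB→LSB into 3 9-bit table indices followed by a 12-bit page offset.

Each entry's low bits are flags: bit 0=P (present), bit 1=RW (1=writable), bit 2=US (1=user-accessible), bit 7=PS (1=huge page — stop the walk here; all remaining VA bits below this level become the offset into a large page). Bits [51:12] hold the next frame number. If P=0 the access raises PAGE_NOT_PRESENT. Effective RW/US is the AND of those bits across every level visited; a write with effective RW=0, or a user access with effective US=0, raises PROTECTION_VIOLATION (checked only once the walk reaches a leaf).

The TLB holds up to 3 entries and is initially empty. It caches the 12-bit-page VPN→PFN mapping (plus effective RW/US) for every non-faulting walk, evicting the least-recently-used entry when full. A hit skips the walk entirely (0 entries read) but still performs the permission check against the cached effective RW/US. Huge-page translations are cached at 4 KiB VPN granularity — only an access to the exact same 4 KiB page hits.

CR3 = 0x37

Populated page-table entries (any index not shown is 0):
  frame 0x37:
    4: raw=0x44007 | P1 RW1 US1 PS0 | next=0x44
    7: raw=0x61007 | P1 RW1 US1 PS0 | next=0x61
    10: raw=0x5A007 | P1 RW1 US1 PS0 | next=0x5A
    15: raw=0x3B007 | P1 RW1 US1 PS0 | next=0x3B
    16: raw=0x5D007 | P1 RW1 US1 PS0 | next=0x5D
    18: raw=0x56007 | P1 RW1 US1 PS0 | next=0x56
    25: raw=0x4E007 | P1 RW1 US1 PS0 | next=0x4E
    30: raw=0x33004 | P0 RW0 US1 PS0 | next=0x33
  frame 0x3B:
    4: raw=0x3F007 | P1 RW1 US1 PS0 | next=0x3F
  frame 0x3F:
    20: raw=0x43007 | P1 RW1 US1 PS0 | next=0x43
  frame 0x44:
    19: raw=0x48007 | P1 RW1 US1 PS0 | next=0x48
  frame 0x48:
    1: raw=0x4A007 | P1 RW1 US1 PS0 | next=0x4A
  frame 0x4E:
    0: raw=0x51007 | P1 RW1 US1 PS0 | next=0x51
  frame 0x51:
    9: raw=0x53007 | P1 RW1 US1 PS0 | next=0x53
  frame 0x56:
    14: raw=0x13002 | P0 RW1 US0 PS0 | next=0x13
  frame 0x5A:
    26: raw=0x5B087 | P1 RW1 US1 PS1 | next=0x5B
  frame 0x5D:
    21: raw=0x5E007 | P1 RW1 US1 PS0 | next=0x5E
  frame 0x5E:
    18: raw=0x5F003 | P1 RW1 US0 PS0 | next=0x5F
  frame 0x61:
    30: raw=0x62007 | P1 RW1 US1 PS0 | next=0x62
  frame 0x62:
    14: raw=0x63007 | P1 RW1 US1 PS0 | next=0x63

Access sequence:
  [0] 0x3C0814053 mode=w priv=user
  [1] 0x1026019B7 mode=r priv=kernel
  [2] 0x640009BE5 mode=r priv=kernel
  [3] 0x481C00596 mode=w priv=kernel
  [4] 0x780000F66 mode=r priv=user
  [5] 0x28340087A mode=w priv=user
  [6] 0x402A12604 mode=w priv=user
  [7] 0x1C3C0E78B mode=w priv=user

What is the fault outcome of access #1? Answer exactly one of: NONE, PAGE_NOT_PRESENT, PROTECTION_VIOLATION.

Walk each access:
#0 VA=0x3C0814053 (w,user):
  L0: frame=0x37 idx=15 entry=0x3B007 [P=1 RW=1 US=1 PS=0]
  L1: frame=0x3B idx=4 entry=0x3F007 [P=1 RW=1 US=1 PS=0]
  L2: frame=0x3F idx=20 entry=0x43007 [P=1 RW=1 US=1 PS=0]
  → PA=0x43053  (3 entries read)
#1 VA=0x1026019B7 (r,kernel):
  L0: frame=0x37 idx=4 entry=0x44007 [P=1 RW=1 US=1 PS=0]
  L1: frame=0x44 idx=19 entry=0x48007 [P=1 RW=1 US=1 PS=0]
  L2: frame=0x48 idx=1 entry=0x4A007 [P=1 RW=1 US=1 PS=0]
  → PA=0x4A9B7  (3 entries read)
#2 VA=0x640009BE5 (r,kernel):
  L0: frame=0x37 idx=25 entry=0x4E007 [P=1 RW=1 US=1 PS=0]
  L1: frame=0x4E idx=0 entry=0x51007 [P=1 RW=1 US=1 PS=0]
  L2: frame=0x51 idx=9 entry=0x53007 [P=1 RW=1 US=1 PS=0]
  → PA=0x53BE5  (3 entries read)
#3 VA=0x481C00596 (w,kernel):
  L0: frame=0x37 idx=18 entry=0x56007 [P=1 RW=1 US=1 PS=0]
  L1: frame=0x56 idx=14 entry=0x13002 [P=0 RW=1 US=0 PS=0]
  ✗ PAGE_NOT_PRESENT  [2 reads]
#4 VA=0x780000F66 (r,user):
  L0: frame=0x37 idx=30 entry=0x33004 [P=0 RW=0 US=1 PS=0]
  ✗ PAGE_NOT_PRESENT  [1 reads]
#5 VA=0x28340087A (w,user):
  L0: frame=0x37 idx=10 entry=0x5A007 [P=1 RW=1 US=1 PS=0]
  L1: frame=0x5A idx=26 entry=0x5B087 [P=1 RW=1 US=1 PS=1]
  → PA=0x5B87A (huge @L1)  (2 entries read)
#6 VA=0x402A12604 (w,user):
  L0: frame=0x37 idx=16 entry=0x5D007 [P=1 RW=1 US=1 PS=0]
  L1: frame=0x5D idx=21 entry=0x5E007 [P=1 RW=1 US=1 PS=0]
  L2: frame=0x5E idx=18 entry=0x5F003 [P=1 RW=1 US=0 PS=0]
  ✗ PROTECTION_VIOLATION  [3 reads]
#7 VA=0x1C3C0E78B (w,user):
  L0: frame=0x37 idx=7 entry=0x61007 [P=1 RW=1 US=1 PS=0]
  L1: frame=0x61 idx=30 entry=0x62007 [P=1 RW=1 US=1 PS=0]
  L2: frame=0x62 idx=14 entry=0x63007 [P=1 RW=1 US=1 PS=0]
  → PA=0x6378B  (3 entries read)

Access #1 fault: NONE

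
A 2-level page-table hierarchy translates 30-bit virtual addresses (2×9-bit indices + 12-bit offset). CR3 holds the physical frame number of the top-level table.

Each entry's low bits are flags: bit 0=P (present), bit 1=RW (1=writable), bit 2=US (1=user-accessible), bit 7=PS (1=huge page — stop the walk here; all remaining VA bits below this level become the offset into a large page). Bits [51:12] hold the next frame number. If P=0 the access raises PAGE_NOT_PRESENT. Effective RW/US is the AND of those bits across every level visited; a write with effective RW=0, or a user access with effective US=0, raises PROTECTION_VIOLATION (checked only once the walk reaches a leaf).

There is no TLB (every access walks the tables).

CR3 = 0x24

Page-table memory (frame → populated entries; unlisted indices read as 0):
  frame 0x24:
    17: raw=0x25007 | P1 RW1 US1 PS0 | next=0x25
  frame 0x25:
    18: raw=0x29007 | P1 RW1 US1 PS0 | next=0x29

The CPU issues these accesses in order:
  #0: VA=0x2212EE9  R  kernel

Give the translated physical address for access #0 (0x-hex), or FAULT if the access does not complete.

Trace:
#0 VA=0x2212EE9 (r,kernel):
  lvl0: tbl 0x24, slot 17 ⇒ 0x25007 (P1/RW1/US1/PS0)
  lvl1: tbl 0x25, slot 18 ⇒ 0x29007 (P1/RW1/US1/PS0)
  ⇒ phys 0x29EE9  [2 reads]

Access #0 PA: 0x29EE9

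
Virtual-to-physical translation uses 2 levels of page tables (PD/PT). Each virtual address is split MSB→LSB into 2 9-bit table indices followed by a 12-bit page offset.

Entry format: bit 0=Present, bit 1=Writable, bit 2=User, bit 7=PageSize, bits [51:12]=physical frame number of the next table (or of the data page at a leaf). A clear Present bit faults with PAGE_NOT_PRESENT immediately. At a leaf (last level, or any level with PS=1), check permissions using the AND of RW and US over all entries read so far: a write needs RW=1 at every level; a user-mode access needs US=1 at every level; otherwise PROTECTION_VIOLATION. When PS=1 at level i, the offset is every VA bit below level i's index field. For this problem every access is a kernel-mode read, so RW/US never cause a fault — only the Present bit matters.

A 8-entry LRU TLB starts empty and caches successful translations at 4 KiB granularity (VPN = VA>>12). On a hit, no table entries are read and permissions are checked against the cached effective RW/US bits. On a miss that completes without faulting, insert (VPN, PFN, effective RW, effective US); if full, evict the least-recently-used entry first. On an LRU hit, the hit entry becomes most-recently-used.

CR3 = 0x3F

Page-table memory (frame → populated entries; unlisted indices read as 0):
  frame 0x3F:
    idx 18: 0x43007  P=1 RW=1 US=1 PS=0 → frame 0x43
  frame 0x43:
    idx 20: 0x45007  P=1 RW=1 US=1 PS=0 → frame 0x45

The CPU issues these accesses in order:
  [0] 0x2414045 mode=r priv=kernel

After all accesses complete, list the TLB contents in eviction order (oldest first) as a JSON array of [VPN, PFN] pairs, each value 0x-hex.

Trace:
#0 VA=0x2414045 (r,kernel):
  L0: frame=0x3F idx=18 entry=0x43007 [P=1 RW=1 US=1 PS=0]
  L1: frame=0x43 idx=20 entry=0x45007 [P=1 RW=1 US=1 PS=0]
  ✓ 0x45045  — 2 lookups

TLB: [["0x2414", "0x45"]]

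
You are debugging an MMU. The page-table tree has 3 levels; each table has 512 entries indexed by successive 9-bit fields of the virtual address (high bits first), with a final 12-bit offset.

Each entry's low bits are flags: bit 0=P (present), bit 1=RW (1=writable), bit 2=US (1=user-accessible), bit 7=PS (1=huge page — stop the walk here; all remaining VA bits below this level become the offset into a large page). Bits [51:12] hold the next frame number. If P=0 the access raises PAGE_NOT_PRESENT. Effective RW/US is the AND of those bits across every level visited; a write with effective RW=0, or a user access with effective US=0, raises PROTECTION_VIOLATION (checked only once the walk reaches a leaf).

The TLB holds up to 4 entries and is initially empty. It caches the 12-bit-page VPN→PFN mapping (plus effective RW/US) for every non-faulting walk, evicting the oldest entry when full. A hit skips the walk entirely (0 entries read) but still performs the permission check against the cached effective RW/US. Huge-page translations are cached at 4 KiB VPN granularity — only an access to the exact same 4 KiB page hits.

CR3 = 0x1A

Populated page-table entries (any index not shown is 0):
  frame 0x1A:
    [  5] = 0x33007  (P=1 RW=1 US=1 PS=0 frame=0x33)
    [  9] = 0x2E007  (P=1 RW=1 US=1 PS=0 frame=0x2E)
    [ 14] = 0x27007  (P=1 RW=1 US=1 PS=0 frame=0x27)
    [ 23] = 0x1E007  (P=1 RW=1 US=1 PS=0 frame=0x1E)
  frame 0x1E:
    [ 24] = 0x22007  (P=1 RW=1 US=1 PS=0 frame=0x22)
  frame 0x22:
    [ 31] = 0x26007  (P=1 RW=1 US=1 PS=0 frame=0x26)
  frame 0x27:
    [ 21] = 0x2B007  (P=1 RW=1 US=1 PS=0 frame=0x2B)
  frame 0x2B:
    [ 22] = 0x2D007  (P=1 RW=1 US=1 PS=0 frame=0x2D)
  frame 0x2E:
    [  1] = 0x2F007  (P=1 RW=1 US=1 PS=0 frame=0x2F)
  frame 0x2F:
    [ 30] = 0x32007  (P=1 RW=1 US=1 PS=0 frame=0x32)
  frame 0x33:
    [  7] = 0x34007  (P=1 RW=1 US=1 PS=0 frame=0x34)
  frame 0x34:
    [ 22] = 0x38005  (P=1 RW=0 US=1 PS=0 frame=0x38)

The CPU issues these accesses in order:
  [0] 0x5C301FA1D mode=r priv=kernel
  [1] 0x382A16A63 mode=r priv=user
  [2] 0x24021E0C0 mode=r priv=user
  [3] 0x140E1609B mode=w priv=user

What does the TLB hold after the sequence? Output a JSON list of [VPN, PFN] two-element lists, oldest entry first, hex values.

Walk each access:
#0 VA=0x5C301FA1D (r,kernel):
  [0] read 0x1A idx=23: raw=0x1E007 flags P=1 W=1 U=1 S=0
  [1] read 0x1E idx=24: raw=0x22007 flags P=1 W=1 U=1 S=0
  [2] read 0x22 idx=31: raw=0x26007 flags P=1 W=1 U=1 S=0
  ⇒ phys 0x26A1D  [3 reads]
#1 VA=0x382A16A63 (r,user):
  [0] read 0x1A idx=14: raw=0x27007 flags P=1 W=1 U=1 S=0
  [1] read 0x27 idx=21: raw=0x2B007 flags P=1 W=1 U=1 S=0
  [2] read 0x2B idx=22: raw=0x2D007 flags P=1 W=1 U=1 S=0
  ⇒ phys 0x2DA63  [3 reads]
#2 VA=0x24021E0C0 (r,user):
  [0] read 0x1A idx=9: raw=0x2E007 flags P=1 W=1 U=1 S=0
  [1] read 0x2E idx=1: raw=0x2F007 flags P=1 W=1 U=1 S=0
  [2] read 0x2F idx=30: raw=0x32007 flags P=1 W=1 U=1 S=0
  ⇒ phys 0x320C0  [3 reads]
#3 VA=0x140E1609B (w,user):
  [0] read 0x1A idx=5: raw=0x33007 flags P=1 W=1 U=1 S=0
  [1] read 0x33 idx=7: raw=0x34007 flags P=1 W=1 U=1 S=0
  [2] read 0x34 idx=22: raw=0x38005 flags P=1 W=0 U=1 S=0
  ✗ PROTECTION_VIOLATION  [3 reads]

TLB: [["0x5C301F", "0x26"], ["0x382A16", "0x2D"], ["0x24021E", "0x32"]]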